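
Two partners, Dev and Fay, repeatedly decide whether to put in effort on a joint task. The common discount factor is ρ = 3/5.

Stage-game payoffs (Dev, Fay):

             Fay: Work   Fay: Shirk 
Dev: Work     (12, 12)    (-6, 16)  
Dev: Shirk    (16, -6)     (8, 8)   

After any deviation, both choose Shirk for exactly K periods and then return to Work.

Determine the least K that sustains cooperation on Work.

No profitable deviation requires (12−8)(ρ+…+ρ^K) ≥ 16−12, i.e. ρ+…+ρ^K ≥ 1 ≈ 1.0000.
With ρ = 3/5, the partial sums are K=1: 0.6000, K=2: 0.9600, K=3: 1.1760.
K = 3 is the first length at which the sum reaches 1.0000.

3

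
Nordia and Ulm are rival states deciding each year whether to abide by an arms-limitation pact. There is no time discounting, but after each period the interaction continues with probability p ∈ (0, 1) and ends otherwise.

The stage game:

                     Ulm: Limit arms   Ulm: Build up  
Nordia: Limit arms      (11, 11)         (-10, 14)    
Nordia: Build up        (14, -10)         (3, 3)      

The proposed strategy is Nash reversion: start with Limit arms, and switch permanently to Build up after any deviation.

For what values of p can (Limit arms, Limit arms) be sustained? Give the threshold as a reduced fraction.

3/11

Expected cooperation value is 11 + p·11 + p²·11 + … = 11/(1−p); deviation gives 14 + p·3/(1−p).
11 ≥ 14(1−p) + 3p ⇒ 11p ≥ 3 ⇒ p ≥ 3/11.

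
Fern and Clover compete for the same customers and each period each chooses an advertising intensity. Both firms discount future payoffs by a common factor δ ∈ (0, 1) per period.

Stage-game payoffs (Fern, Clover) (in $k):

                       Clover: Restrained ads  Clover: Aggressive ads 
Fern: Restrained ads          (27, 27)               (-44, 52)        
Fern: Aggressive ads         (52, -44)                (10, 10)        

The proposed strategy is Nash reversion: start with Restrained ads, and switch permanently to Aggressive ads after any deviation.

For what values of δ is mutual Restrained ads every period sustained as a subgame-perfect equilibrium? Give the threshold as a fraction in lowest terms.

Cooperation forever yields 27 each period: 27/(1−δ).
Deviating yields 52 once, then 10 forever: 52 + 10δ/(1−δ).
No profitable deviation requires 27/(1−δ) ≥ 52 + 10δ/(1−δ).
Multiplying by (1−δ): 27 ≥ 52(1−δ) + 10δ = 52 − 42δ.
So 42δ ≥ 25, i.e. δ ≥ 25/42.

25/42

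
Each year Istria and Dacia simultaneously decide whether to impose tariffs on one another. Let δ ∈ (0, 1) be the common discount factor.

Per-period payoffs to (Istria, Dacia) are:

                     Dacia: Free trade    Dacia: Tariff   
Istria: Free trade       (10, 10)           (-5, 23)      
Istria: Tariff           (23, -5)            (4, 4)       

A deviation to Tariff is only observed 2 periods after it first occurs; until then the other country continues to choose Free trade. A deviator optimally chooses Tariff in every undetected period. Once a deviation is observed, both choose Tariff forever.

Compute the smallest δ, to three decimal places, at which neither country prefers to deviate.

0.827

A deviator earns 23 for 2 periods, then 4 forever; cooperating earns 10 forever. Multiplying the IC by (1−δ):
10 ≥ 23(1−δ^2) + 4δ^2, so 19·δ^2 ≥ 13 and δ^2 ≥ 13/19.
δ ≥ (13/19)^(1/2) ≈ 0.827.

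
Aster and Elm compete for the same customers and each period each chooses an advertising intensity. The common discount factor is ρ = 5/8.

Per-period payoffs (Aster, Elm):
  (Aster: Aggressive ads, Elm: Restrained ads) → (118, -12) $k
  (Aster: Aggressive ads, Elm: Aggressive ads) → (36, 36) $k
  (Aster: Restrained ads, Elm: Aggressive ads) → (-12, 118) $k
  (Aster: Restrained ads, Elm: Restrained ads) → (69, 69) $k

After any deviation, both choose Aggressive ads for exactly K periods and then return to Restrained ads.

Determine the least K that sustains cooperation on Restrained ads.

5

IC: ρ(1−ρ^K)/(1−ρ) ≥ (118−69)/(69−36) = 49/33.
With ρ = 5/8: need 1 − ρ^K ≥ 49/33·(1−5/8)/(5/8), i.e. ρ^K ≤ 0.1091.
Since (5/8)^4 = 0.1526 and (5/8)^5 = 0.0954, the smallest such K is 5.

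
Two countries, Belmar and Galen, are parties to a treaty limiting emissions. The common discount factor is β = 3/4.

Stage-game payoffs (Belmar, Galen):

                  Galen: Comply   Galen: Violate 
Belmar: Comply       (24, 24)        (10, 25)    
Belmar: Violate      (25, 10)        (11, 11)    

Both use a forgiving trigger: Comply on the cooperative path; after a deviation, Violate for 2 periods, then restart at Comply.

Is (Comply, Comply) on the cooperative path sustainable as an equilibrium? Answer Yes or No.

Yes

A one-shot deviation gives 25 now, then 11 for 2 periods, then back to 24.
Gain from deviating: (25−24) today; loss: (24−11) in each of the next 2 periods.
No-deviation condition: (24−11)(β+…+β^2) ≥ 25−24, i.e. β+…+β^2 ≥ 1/13.
At β = 3/4: β+…+β^2 = 1.3125 ≥ 0.0769.
So cooperation is sustainable.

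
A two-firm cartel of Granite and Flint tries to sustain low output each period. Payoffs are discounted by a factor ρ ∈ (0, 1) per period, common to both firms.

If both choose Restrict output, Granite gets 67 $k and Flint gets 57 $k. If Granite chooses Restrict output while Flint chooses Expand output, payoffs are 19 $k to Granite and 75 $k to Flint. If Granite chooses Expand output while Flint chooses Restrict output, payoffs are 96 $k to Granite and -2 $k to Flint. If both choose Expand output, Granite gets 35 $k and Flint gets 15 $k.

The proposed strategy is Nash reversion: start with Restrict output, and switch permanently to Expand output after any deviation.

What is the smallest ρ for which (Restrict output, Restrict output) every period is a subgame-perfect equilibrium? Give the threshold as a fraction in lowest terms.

29/61

Granite's threshold: (96−67)/(96−35) = 29/61.
Flint's threshold: (75−57)/(75−15) = 3/10.
29/61 > 3/10, so Granite binds and ρ* = 29/61.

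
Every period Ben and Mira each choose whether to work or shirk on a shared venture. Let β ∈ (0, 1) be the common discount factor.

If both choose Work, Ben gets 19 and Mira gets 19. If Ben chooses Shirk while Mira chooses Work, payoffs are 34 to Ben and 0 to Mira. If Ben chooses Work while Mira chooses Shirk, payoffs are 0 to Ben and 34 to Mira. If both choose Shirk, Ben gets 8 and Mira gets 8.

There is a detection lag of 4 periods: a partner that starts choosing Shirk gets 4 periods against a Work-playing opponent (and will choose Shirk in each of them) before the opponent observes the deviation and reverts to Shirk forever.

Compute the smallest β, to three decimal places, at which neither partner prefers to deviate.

A deviator earns 34 for 4 periods, then 8 forever; cooperating earns 19 forever. Multiplying the IC by (1−β):
19 ≥ 34(1−β^4) + 8β^4, so 26·β^4 ≥ 15 and β^4 ≥ 15/26.
β ≥ (15/26)^(1/4) ≈ 0.872.

0.872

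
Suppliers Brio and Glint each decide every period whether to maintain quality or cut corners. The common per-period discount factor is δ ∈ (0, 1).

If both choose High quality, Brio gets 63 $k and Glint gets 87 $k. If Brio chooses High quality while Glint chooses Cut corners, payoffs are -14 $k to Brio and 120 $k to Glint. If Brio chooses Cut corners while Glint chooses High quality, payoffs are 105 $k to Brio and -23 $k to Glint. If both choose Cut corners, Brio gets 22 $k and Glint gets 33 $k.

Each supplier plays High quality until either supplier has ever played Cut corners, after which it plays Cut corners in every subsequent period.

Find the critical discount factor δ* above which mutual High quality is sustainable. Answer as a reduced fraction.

42/83

Brio's threshold: (105−63)/(105−22) = 42/83.
Glint's threshold: (120−87)/(120−33) = 11/29.
42/83 > 11/29, so Brio binds and δ* = 42/83.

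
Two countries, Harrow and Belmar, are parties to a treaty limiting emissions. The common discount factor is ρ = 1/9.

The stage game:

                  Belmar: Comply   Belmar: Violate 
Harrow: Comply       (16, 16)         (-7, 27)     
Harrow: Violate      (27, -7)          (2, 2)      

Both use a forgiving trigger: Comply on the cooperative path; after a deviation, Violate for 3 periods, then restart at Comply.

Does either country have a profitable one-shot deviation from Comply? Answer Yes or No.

Comparing payoff streams over the 4 periods until play realigns: cooperate → 16(1+ρ+…+ρ^3); deviate → 27 + 2(ρ+…+ρ^3).
Cooperation is sustained iff (16−2)(ρ+…+ρ^3) ≥ 27−16.
ρ+…+ρ^3 = 1/9·(1−(1/9)^3)/(1−1/9) = 0.1248, and (27−16)/(16−2) = 0.7857.
0.1248 < 0.7857, so cooperation is not sustainable.

Yes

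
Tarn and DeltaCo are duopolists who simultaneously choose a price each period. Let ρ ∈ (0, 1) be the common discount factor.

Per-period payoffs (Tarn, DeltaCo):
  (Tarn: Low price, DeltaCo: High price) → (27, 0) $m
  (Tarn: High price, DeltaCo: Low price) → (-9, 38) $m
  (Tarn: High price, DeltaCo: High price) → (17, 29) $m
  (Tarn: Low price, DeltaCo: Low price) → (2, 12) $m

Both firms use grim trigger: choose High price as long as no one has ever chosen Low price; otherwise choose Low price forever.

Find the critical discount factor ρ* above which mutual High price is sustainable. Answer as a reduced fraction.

Tarn: cooperation gives 17 each period; deviation gives 27 once then 2 forever.
  17/(1−ρ) ≥ 27 + 2ρ/(1−ρ) ⇒ ρ ≥ 10/25 = 2/5.
DeltaCo: cooperation gives 29 each period; deviation gives 38 once then 12 forever.
  ρ ≥ 9/26.
Both must hold, so the binding constraint is Tarn's: ρ ≥ 2/5.

2/5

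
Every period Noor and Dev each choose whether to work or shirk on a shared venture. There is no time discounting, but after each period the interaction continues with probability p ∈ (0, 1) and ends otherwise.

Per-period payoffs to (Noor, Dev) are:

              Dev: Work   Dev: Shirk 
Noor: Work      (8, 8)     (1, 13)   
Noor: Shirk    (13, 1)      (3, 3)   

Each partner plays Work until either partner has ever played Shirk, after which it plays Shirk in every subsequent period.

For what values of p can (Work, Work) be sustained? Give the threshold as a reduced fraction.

With no time discounting, the continuation probability p plays the role of the discount factor.
Grim-trigger IC: 8/(1−p) ≥ 13 + 3p/(1−p) ⇒ p ≥ (13−8)/(13−3) = 1/2.

1/2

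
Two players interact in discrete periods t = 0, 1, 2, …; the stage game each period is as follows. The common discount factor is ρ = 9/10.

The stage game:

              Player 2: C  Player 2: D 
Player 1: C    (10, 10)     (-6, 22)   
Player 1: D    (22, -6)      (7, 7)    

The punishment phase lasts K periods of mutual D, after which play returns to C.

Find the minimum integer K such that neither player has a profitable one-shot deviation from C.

Need Σ_{k=1}^{K} ρ^k ≥ (22−10)/(10−7) = 4.0000 at ρ = 9/10.
At K = 5 the sum is 3.6856 < 4.0000; at K = 6 it is 4.2170 ≥ 4.0000.
So the minimum punishment length is K = 6.

6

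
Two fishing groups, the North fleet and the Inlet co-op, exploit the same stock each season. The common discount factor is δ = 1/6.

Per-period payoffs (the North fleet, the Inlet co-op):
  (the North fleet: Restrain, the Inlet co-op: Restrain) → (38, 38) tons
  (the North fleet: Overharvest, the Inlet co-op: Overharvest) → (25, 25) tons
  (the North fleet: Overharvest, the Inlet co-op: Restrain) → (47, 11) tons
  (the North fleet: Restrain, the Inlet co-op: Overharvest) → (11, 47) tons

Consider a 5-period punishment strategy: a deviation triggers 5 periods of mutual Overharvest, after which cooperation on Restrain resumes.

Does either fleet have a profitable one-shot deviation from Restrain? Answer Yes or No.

Comparing payoff streams over the 6 periods until play realigns: cooperate → 38(1+δ+…+δ^5); deviate → 47 + 25(δ+…+δ^5).
Cooperation is sustained iff (38−25)(δ+…+δ^5) ≥ 47−38.
δ+…+δ^5 = 1/6·(1−(1/6)^5)/(1−1/6) = 0.2000, and (47−38)/(38−25) = 0.6923.
0.2000 < 0.6923, so cooperation is not sustainable.

Yes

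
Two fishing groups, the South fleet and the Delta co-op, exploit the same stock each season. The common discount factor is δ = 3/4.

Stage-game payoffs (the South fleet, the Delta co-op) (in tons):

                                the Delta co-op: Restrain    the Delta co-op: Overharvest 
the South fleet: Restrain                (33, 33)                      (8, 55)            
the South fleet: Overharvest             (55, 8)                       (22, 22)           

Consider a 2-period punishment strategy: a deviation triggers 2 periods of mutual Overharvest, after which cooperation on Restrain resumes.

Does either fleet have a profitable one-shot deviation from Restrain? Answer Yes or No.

A one-shot deviation gives 55 now, then 22 for 2 periods, then back to 33.
Gain from deviating: (55−33) today; loss: (33−22) in each of the next 2 periods.
No-deviation condition: (33−22)(δ+…+δ^2) ≥ 55−33, i.e. δ+…+δ^2 ≥ 2.
At δ = 3/4: δ+…+δ^2 = 1.3125 < 2.0000.
So cooperation is not sustainable.

Yes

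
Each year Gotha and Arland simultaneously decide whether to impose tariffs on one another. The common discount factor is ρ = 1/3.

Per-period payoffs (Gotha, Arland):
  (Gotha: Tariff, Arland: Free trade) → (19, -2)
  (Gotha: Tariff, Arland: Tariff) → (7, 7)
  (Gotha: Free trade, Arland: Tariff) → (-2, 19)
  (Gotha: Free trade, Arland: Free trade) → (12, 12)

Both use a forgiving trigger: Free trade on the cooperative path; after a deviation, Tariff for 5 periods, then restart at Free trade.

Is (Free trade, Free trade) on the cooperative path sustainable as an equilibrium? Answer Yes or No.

No

IC: ρ+…+ρ^5 ≥ (19−12)/(12−7) = 7/5.
At ρ = 1/3: partial sum = 0.4979 < 1.4000. Cooperation not sustainable.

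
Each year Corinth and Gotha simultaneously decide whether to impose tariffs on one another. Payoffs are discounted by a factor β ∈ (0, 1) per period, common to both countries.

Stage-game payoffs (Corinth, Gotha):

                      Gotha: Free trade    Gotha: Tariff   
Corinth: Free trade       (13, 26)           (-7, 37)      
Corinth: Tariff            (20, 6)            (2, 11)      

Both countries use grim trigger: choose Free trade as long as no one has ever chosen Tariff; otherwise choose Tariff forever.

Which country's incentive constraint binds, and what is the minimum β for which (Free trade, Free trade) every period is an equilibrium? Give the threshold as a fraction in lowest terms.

Gotha; β ≥ 11/26

Corinth's threshold: (20−13)/(20−2) = 7/18.
Gotha's threshold: (37−26)/(37−11) = 11/26.
7/18 < 11/26, so Gotha binds and β* = 11/26.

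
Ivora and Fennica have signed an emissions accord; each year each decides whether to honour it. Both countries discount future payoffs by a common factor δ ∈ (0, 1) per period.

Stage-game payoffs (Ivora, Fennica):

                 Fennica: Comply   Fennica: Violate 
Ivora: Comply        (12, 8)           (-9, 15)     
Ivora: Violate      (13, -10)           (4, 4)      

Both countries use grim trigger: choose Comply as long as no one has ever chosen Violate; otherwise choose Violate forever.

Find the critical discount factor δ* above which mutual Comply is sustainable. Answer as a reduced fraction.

Ivora's threshold: (13−12)/(13−4) = 1/9.
Fennica's threshold: (15−8)/(15−4) = 7/11.
1/9 < 7/11, so Fennica binds and δ* = 7/11.

7/11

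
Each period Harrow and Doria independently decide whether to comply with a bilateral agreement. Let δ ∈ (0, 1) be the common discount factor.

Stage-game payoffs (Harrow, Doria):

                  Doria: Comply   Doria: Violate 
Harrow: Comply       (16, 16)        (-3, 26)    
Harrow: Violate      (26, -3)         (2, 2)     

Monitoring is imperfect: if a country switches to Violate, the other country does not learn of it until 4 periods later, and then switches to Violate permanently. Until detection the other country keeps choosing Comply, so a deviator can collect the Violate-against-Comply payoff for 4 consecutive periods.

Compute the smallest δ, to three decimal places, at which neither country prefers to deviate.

The best deviation is to choose Violate for all 4 undetected periods, earning 26 each, then 2 forever once detected.
Deviation value: 26(1−δ^4)/(1−δ) + 2δ^4/(1−δ); cooperation value: 16/(1−δ).
IC: 16 ≥ 26(1−δ^4) + 2δ^4 = 26 − 24δ^4.
So δ^4 ≥ 10/24 = 5/12, giving δ ≥ (5/12)^(1/4) ≈ 0.803.

0.803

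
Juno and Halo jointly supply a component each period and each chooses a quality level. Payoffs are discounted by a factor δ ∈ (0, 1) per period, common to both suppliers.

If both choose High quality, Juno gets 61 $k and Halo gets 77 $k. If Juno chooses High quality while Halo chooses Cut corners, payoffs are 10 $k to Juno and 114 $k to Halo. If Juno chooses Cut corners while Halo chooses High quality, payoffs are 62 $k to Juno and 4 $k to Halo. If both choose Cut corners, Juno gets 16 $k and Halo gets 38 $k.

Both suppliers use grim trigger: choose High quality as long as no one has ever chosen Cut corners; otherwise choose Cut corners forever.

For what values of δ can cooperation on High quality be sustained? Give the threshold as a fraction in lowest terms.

37/76

Juno: cooperation gives 61 each period; deviation gives 62 once then 16 forever.
  61/(1−δ) ≥ 62 + 16δ/(1−δ) ⇒ δ ≥ 1/46.
Halo: cooperation gives 77 each period; deviation gives 114 once then 38 forever.
  δ ≥ 37/76.
Both must hold, so the binding constraint is Halo's: δ ≥ 37/76.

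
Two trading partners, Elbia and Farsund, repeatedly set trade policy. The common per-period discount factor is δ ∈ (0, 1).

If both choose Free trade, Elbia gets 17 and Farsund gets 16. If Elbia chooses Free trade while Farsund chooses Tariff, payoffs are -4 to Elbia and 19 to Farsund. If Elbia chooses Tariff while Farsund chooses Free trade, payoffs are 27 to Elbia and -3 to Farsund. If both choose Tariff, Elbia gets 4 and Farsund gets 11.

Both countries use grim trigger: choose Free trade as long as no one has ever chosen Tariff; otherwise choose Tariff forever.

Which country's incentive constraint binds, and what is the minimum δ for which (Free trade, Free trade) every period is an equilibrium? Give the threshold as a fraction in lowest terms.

Elbia; δ ≥ 10/23

Elbia's threshold: (27−17)/(27−4) = 10/23.
Farsund's threshold: (19−16)/(19−11) = 3/8.
10/23 > 3/8, so Elbia binds and δ* = 10/23.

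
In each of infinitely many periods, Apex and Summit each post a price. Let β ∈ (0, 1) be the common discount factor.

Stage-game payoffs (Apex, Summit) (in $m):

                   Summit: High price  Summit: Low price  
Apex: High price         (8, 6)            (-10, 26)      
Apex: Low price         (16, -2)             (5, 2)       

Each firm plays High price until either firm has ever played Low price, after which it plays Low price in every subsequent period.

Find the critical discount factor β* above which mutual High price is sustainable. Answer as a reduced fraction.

5/6

Apex's threshold: (16−8)/(16−5) = 8/11.
Summit's threshold: (26−6)/(26−2) = 5/6.
8/11 < 5/6, so Summit binds and β* = 5/6.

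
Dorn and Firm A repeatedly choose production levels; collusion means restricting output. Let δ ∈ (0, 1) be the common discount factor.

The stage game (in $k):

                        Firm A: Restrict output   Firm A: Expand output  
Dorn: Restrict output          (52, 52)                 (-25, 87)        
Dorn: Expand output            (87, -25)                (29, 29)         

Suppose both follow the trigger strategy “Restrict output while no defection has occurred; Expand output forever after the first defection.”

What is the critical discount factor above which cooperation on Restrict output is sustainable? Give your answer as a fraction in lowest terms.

35/58

52/(1−δ) ≥ 87 + 29δ/(1−δ)
52 ≥ 87 − 58δ
δ ≥ 35/58.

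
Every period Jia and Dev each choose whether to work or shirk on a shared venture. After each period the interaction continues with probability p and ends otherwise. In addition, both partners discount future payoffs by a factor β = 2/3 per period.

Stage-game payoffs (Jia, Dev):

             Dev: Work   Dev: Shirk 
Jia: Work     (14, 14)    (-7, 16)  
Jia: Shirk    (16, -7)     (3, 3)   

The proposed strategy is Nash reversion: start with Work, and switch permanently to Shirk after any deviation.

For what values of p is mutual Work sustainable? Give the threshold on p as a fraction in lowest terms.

3/13

Expected continuation weight on next period's payoff is β·p = 2/3·p, which plays the role of the discount factor.
Cooperation requires 2/3·p ≥ (16−14)/(16−3) = 2/13, hence p ≥ 3/13.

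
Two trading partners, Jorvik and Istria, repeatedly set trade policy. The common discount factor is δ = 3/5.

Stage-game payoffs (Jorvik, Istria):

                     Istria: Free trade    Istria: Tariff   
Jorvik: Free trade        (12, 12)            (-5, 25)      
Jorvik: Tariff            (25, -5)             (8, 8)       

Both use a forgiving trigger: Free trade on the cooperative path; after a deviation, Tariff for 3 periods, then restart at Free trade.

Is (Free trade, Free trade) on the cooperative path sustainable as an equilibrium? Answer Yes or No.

IC: δ+…+δ^3 ≥ (25−12)/(12−8) = 13/4.
At δ = 3/5: partial sum = 1.1760 < 3.2500. Cooperation not sustainable.

No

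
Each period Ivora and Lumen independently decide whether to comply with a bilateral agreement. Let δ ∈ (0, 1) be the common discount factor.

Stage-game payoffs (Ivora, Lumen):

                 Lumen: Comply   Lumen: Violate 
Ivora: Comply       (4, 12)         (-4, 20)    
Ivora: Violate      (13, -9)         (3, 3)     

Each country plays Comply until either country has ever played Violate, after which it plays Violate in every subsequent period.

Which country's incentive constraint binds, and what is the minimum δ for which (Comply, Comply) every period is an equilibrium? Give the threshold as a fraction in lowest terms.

Ivora's threshold: (13−4)/(13−3) = 9/10.
Lumen's threshold: (20−12)/(20−3) = 8/17.
9/10 > 8/17, so Ivora binds and δ* = 9/10.

Ivora; δ ≥ 9/10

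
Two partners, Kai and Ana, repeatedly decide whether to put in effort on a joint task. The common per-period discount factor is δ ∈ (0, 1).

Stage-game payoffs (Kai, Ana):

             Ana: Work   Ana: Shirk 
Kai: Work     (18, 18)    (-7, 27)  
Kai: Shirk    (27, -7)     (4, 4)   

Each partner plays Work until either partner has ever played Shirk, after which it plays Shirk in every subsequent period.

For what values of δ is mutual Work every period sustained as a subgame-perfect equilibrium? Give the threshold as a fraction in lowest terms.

Under grim trigger the critical discount factor is (T−C)/(T−P) with T = 27, C = 18, P = 4.
δ* = (27−18)/(27−4) = 9/23.

9/23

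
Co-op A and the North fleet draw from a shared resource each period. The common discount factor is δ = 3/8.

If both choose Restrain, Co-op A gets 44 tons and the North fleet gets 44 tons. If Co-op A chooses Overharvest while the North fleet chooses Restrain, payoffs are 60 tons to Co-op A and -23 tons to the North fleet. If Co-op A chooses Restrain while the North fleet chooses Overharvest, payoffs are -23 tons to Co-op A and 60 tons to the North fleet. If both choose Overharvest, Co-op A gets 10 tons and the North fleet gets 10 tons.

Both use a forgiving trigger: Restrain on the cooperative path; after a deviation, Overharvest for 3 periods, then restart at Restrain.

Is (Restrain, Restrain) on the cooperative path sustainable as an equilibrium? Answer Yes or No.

Yes

Comparing payoff streams over the 4 periods until play realigns: cooperate → 44(1+δ+…+δ^3); deviate → 60 + 10(δ+…+δ^3).
Cooperation is sustained iff (44−10)(δ+…+δ^3) ≥ 60−44.
δ+…+δ^3 = 3/8·(1−(3/8)^3)/(1−3/8) = 0.5684, and (60−44)/(44−10) = 0.4706.
0.5684 ≥ 0.4706, so cooperation is sustainable.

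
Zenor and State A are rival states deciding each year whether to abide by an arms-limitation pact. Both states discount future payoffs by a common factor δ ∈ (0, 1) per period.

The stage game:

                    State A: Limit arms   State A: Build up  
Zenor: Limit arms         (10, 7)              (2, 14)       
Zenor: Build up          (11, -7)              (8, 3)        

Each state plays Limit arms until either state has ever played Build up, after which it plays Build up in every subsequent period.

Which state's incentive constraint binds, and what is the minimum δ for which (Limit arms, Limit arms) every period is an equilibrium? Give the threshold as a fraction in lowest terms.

State A; δ ≥ 7/11

For Zenor: deviation gain 11−10 = 1, per-period punishment loss 10−8 = 2. IC gives δ ≥ 1/3.
For State A: gain 7, loss 4 per period, so δ ≥ 7/11.
The tighter constraint is State A's, so cooperation needs δ ≥ 7/11.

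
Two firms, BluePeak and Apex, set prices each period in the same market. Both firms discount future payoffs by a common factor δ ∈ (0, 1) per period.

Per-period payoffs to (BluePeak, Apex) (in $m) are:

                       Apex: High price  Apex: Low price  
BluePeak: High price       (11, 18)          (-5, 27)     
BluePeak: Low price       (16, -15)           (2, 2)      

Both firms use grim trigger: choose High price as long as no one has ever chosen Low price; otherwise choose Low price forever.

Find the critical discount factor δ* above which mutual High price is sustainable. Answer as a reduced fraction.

BluePeak's threshold: (16−11)/(16−2) = 5/14.
Apex's threshold: (27−18)/(27−2) = 9/25.
5/14 < 9/25, so Apex binds and δ* = 9/25.

9/25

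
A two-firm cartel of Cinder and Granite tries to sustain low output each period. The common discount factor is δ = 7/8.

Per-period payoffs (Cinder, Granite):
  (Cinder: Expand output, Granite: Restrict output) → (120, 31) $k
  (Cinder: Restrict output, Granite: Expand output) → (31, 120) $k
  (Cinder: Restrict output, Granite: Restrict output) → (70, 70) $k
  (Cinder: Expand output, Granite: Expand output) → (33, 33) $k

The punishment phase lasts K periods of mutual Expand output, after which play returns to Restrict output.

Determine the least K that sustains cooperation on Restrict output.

IC: δ(1−δ^K)/(1−δ) ≥ (120−70)/(70−33) = 50/37.
With δ = 7/8: need 1 − δ^K ≥ 50/37·(1−7/8)/(7/8), i.e. δ^K ≤ 0.8069.
Since (7/8)^1 = 0.8750 and (7/8)^2 = 0.7656, the smallest such K is 2.

2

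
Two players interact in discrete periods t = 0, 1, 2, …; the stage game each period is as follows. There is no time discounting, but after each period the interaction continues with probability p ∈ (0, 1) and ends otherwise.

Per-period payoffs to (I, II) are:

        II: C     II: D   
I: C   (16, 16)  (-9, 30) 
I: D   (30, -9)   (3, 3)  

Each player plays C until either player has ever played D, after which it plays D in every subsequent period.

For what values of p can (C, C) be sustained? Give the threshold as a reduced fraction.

With no time discounting, the continuation probability p plays the role of the discount factor.
Grim-trigger IC: 16/(1−p) ≥ 30 + 3p/(1−p) ⇒ p ≥ (30−16)/(30−3) = 14/27.

14/27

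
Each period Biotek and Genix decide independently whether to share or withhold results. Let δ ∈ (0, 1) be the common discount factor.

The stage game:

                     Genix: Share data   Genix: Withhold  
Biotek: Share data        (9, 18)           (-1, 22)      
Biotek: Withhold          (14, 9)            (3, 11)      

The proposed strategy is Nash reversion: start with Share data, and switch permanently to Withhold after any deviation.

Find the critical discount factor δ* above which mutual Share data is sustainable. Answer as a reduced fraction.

For Biotek: deviation gain 14−9 = 5, per-period punishment loss 9−3 = 6. IC gives δ ≥ 5/11.
For Genix: gain 4, loss 7 per period, so δ ≥ 4/11.
The tighter constraint is Biotek's, so cooperation needs δ ≥ 5/11.

5/11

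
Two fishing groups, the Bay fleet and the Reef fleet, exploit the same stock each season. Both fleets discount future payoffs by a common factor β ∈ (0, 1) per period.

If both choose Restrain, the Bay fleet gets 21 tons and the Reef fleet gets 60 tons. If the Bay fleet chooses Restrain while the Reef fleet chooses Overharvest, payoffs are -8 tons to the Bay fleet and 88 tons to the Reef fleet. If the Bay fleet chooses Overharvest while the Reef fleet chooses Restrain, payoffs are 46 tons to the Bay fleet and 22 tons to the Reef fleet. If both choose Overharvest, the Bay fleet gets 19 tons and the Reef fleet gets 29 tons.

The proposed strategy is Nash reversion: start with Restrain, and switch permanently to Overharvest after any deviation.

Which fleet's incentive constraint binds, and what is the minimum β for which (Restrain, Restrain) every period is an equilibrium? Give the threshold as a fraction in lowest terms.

For the Bay fleet: deviation gain 46−21 = 25, per-period punishment loss 21−19 = 2. IC gives β ≥ 25/27.
For the Reef fleet: gain 28, loss 31 per period, so β ≥ 28/59.
The tighter constraint is the Bay fleet's, so cooperation needs β ≥ 25/27.

the Bay fleet; β ≥ 25/27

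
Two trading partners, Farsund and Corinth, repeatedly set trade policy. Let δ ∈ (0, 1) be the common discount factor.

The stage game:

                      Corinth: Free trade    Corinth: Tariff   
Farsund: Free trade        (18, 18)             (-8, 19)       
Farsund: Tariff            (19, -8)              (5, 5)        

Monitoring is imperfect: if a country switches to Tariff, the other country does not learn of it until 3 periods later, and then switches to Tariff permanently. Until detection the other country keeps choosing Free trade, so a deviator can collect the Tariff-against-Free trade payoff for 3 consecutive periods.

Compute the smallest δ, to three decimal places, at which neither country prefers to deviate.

0.415

A deviator earns 19 for 3 periods, then 5 forever; cooperating earns 18 forever. Multiplying the IC by (1−δ):
18 ≥ 19(1−δ^3) + 5δ^3, so 14·δ^3 ≥ 1 and δ^3 ≥ 1/14.
δ ≥ (1/14)^(1/3) ≈ 0.415.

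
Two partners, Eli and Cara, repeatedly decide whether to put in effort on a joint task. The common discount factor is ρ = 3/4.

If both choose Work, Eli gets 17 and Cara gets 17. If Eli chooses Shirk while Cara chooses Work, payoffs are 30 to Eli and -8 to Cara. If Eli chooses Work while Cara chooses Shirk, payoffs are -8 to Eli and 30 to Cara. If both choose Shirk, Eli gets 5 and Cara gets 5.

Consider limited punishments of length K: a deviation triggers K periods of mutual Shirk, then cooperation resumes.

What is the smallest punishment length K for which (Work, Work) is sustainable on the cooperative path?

No profitable deviation requires (17−5)(ρ+…+ρ^K) ≥ 30−17, i.e. ρ+…+ρ^K ≥ 13/12 ≈ 1.0833.
With ρ = 3/4, the partial sums are K=1: 0.7500, K=2: 1.3125.
K = 2 is the first length at which the sum reaches 1.0833.

2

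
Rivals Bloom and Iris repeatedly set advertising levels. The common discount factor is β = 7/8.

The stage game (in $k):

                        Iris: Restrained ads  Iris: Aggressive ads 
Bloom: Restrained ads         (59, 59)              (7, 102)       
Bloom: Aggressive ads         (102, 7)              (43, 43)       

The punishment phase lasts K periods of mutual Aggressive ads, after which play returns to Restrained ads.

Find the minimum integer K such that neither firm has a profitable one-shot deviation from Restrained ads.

4

IC: β(1−β^K)/(1−β) ≥ (102−59)/(59−43) = 43/16.
With β = 7/8: need 1 − β^K ≥ 43/16·(1−7/8)/(7/8), i.e. β^K ≤ 0.6161.
Since (7/8)^3 = 0.6699 and (7/8)^4 = 0.5862, the smallest such K is 4.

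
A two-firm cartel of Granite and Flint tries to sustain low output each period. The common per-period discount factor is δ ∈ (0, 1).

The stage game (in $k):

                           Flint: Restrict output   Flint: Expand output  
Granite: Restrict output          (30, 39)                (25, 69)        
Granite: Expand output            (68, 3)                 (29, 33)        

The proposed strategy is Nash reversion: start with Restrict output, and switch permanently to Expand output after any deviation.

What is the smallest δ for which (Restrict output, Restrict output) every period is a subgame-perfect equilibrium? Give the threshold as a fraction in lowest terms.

38/39

For Granite: deviation gain 68−30 = 38, per-period punishment loss 30−29 = 1. IC gives δ ≥ 38/39.
For Flint: gain 30, loss 6 per period, so δ ≥ 30/36 = 5/6.
The tighter constraint is Granite's, so cooperation needs δ ≥ 38/39.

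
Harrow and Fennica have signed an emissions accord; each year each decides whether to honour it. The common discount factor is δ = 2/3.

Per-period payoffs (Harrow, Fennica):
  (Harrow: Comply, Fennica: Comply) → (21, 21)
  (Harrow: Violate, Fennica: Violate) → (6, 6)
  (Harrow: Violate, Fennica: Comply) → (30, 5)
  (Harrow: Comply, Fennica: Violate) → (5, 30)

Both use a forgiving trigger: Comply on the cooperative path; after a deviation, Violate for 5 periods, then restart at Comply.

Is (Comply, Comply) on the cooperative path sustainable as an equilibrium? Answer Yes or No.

Yes

IC: δ+…+δ^5 ≥ (30−21)/(21−6) = 3/5.
At δ = 2/3: partial sum = 1.7366 ≥ 0.6000. Cooperation sustainable.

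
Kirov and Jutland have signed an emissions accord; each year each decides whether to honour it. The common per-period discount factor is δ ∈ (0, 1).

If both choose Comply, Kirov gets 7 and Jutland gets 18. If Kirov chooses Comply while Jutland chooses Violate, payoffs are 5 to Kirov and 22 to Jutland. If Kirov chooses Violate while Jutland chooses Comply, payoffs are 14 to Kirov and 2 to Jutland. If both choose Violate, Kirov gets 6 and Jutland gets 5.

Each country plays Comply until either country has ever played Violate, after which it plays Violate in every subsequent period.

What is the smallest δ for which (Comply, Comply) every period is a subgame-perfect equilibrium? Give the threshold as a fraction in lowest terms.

Kirov: cooperation gives 7 each period; deviation gives 14 once then 6 forever.
  7/(1−δ) ≥ 14 + 6δ/(1−δ) ⇒ δ ≥ 7/8.
Jutland: cooperation gives 18 each period; deviation gives 22 once then 5 forever.
  δ ≥ 4/17.
Both must hold, so the binding constraint is Kirov's: δ ≥ 7/8.

7/8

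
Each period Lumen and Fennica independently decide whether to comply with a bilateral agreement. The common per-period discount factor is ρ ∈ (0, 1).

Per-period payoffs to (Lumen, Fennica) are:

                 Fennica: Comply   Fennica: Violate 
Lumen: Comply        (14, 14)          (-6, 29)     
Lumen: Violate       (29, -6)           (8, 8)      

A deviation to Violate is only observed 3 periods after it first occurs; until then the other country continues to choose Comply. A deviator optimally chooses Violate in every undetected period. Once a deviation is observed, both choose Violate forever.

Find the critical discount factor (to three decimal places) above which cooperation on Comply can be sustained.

0.894

A deviator earns 29 for 3 periods, then 8 forever; cooperating earns 14 forever. Multiplying the IC by (1−ρ):
14 ≥ 29(1−ρ^3) + 8ρ^3, so 21·ρ^3 ≥ 15 and ρ^3 ≥ 5/7.
ρ ≥ (5/7)^(1/3) ≈ 0.894.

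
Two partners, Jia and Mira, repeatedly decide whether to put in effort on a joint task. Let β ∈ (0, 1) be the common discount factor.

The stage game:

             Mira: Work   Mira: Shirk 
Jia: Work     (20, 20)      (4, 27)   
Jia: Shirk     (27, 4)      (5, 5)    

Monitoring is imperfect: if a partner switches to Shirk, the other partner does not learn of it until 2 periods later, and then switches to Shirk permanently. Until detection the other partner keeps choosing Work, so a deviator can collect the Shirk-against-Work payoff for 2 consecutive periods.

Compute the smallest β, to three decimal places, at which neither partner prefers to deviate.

The best deviation is to choose Shirk for all 2 undetected periods, earning 27 each, then 5 forever once detected.
Deviation value: 27(1−β^2)/(1−β) + 5β^2/(1−β); cooperation value: 20/(1−β).
IC: 20 ≥ 27(1−β^2) + 5β^2 = 27 − 22β^2.
So β^2 ≥ 7/22, giving β ≥ (7/22)^(1/2) ≈ 0.564.

0.564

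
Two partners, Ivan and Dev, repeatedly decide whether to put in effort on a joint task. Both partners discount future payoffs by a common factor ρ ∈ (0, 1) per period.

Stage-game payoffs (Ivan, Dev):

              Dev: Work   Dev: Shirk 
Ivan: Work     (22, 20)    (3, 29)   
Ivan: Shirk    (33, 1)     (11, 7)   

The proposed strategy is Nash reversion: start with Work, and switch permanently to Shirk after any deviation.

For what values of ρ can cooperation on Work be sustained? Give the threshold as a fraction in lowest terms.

1/2

Ivan: cooperation gives 22 each period; deviation gives 33 once then 11 forever.
  22/(1−ρ) ≥ 33 + 11ρ/(1−ρ) ⇒ ρ ≥ 11/22 = 1/2.
Dev: cooperation gives 20 each period; deviation gives 29 once then 7 forever.
  ρ ≥ 9/22.
Both must hold, so the binding constraint is Ivan's: ρ ≥ 1/2.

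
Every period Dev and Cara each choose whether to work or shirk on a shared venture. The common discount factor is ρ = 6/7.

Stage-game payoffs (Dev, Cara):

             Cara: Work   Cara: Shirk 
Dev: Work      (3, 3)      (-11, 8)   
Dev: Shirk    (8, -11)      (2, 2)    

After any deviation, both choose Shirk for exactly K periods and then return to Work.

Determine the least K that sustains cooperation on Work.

No profitable deviation requires (3−2)(ρ+…+ρ^K) ≥ 8−3, i.e. ρ+…+ρ^K ≥ 5 ≈ 5.0000.
With ρ = 6/7, the partial sums are K=1: 0.8571, K=2: 1.5918, …, K=10: 4.7157, K=11: 4.8991, K=12: 5.0564.
K = 12 is the first length at which the sum reaches 5.0000.

12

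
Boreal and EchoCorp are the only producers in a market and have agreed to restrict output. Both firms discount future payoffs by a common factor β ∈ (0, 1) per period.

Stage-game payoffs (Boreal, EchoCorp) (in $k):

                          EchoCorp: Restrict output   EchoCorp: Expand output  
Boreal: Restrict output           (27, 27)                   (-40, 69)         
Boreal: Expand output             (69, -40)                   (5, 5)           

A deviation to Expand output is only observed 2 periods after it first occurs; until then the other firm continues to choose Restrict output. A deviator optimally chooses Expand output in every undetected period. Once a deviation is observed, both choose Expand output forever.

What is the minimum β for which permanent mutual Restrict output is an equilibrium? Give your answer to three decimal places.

Deviating for the 2 undetected periods gains 69−27 = 42 per period over cooperation, then loses 27−5 = 22 per period forever once punishment starts.
Gain: 42(1 + β + … + β^1); loss: 22·β^2/(1−β).
No profitable deviation ⇔ 42(1−β^2) ≤ 22·β^2, i.e. β^2 ≥ 42/(42+22) = 21/32.
Hence β ≥ (21/32)^(1/2) ≈ 0.810.

0.810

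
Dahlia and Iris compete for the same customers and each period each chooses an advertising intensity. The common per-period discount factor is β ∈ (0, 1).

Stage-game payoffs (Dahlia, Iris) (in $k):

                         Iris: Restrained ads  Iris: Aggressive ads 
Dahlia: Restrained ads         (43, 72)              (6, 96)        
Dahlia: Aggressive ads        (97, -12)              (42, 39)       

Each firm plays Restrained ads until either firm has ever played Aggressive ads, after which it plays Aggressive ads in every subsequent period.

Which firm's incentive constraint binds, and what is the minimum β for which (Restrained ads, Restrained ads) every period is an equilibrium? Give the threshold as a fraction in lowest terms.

Dahlia; β ≥ 54/55

For Dahlia: deviation gain 97−43 = 54, per-period punishment loss 43−42 = 1. IC gives β ≥ 54/55.
For Iris: gain 24, loss 33 per period, so β ≥ 24/57 = 8/19.
The tighter constraint is Dahlia's, so cooperation needs β ≥ 54/55.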